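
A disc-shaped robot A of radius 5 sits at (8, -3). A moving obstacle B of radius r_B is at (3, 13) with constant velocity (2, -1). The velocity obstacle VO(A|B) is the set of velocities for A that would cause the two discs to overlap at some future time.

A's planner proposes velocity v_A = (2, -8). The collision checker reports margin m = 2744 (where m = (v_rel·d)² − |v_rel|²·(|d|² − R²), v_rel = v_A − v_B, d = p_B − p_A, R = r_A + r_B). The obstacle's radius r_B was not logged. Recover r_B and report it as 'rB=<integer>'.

m = 2744
d = (-5, 16);  v_rel = (0, -7),  |v_rel|² = 49
v_rel×d = (0)·(16) − (-7)·(-5) = -35
since m = R²·49 − (-35)²:  R² = (1225 + 2744) / 49 = 81
R = √81 = 9  ⇒  r_B = 9 − 5 = 4

rB=4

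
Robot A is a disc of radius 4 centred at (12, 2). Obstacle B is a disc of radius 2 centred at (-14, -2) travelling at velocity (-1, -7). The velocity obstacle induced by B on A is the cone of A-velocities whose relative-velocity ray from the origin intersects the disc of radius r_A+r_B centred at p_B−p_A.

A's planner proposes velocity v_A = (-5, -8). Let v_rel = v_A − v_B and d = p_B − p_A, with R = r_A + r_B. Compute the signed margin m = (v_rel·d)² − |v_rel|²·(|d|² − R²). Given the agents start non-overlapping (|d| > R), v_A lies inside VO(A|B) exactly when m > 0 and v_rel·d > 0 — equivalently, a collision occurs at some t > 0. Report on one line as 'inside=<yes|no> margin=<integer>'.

d = (-26, -4),  |d|² = 692;  R = 4+2 = 6,  c = 692−6² = 656
v_rel = (-4, -1),  |v_rel|² = 17;  v_rel·d = (-4)·(-26) + (-1)·(-4) = 108
17·t² − 216·t + 656 = 0  ⇒  m = 108² − 17·656 = 512
m = 512 > 0,  v_rel·d = 108 > 0  ⇒  inside

inside=yes margin=512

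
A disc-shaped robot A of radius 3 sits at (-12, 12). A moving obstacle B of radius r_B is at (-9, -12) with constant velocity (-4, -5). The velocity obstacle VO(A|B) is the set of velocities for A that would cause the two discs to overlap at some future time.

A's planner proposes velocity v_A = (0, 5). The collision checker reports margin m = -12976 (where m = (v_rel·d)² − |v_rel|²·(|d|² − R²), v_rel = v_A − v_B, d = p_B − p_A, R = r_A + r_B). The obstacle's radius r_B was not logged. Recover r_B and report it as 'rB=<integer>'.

m = -12976
d = (3, -24);  v_rel = (4, 10),  |v_rel|² = 116
v_rel×d = (4)·(-24) − (10)·(3) = -126
since m = R²·116 − (-126)²:  R² = (15876 + -12976) / 116 = 25
R = √25 = 5  ⇒  r_B = 5 − 3 = 2

rB=2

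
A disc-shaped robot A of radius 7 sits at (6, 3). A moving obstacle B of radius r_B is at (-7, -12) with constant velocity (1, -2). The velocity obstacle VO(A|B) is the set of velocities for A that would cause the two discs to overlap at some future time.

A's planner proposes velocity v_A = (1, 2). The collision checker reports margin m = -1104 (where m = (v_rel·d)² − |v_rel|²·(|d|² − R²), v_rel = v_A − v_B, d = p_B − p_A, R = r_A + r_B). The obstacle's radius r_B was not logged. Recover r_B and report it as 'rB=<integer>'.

m = -1104
d = (-13, -15);  v_rel = (0, 4),  |v_rel|² = 16
v_rel×d = (0)·(-15) − (4)·(-13) = 52
since m = R²·16 − 52²:  R² = (2704 + -1104) / 16 = 100
R = √100 = 10  ⇒  r_B = 10 − 7 = 3

rB=3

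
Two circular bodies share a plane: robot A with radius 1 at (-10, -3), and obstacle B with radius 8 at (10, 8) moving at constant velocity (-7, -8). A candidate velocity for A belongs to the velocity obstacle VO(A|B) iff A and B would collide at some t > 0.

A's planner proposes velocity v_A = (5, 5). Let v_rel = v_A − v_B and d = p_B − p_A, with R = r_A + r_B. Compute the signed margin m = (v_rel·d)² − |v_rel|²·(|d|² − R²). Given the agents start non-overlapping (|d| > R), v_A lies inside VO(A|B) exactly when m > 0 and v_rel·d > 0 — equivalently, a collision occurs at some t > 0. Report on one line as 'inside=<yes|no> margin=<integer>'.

d = (20, 11),  |d|² = 521;  R = 1+8 = 9,  c = 521−9² = 440
v_rel = (12, 13),  |v_rel|² = 313;  v_rel·d = (12)·(20) + (13)·(11) = 383
313·t² − 766·t + 440 = 0  ⇒  m = 383² − 313·440 = 8969
m = 8969 > 0,  v_rel·d = 383 > 0  ⇒  inside

inside=yes margin=8969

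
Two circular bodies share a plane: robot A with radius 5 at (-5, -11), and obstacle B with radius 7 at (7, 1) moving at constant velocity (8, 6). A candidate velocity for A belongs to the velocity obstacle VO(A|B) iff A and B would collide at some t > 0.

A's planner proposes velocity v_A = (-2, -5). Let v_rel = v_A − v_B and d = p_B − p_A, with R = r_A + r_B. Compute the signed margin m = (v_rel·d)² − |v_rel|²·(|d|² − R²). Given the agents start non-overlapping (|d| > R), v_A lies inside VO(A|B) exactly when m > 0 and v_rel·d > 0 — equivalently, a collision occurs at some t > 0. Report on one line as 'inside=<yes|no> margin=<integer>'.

d = (12, 12),  |d|² = 288;  R = 5+7 = 12,  c = 288−12² = 144
v_rel = (-10, -11),  |v_rel|² = 221;  v_rel·d = (-10)·(12) + (-11)·(12) = -252
221·t² + 504·t + 144 = 0  ⇒  m = (-252)² − 221·144 = 31680
m = 31680 > 0,  v_rel·d = -252 < 0  ⇒  outside

inside=no margin=31680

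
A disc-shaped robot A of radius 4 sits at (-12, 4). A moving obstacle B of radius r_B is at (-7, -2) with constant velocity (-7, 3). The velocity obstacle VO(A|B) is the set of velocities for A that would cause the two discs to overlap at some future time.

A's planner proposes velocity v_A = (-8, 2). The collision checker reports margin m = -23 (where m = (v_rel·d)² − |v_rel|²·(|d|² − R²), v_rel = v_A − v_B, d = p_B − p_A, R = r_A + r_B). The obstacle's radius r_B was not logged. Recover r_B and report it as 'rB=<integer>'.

m = -23
d = (5, -6);  v_rel = (-1, -1),  |v_rel|² = 2
v_rel×d = (-1)·(-6) − (-1)·(5) = 11
since m = R²·2 − 11²:  R² = (121 + -23) / 2 = 49
R = √49 = 7  ⇒  r_B = 7 − 4 = 3

rB=3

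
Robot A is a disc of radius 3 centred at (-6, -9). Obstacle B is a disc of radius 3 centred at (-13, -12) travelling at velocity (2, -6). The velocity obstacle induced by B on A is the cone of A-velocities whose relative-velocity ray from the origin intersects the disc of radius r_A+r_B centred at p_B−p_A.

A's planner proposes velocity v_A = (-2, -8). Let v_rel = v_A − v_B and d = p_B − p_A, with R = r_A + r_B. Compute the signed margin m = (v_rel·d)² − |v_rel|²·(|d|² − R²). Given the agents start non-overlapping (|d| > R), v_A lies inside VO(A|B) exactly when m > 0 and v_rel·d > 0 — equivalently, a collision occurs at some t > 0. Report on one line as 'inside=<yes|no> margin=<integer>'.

d = (-7, -3),  |d|² = 58;  R = 3+3 = 6,  c = 58−6² = 22
v_rel = (-4, -2),  |v_rel|² = 20;  v_rel·d = (-4)·(-7) + (-2)·(-3) = 34
20·t² − 68·t + 22 = 0  ⇒  m = 34² − 20·22 = 716
m = 716 > 0,  v_rel·d = 34 > 0  ⇒  inside

inside=yes margin=716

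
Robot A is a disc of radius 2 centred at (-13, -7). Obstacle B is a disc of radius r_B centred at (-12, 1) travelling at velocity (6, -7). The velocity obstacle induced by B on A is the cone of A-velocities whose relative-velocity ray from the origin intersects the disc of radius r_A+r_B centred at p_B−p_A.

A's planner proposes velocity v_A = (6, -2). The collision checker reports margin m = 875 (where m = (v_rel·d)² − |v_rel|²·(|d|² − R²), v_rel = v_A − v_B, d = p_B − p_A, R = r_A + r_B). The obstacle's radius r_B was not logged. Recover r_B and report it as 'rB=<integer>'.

m = 875
d = (1, 8);  v_rel = (0, 5),  |v_rel|² = 25
v_rel×d = (0)·(8) − (5)·(1) = -5
since m = R²·25 − (-5)²:  R² = (25 + 875) / 25 = 36
R = √36 = 6  ⇒  r_B = 6 − 2 = 4

rB=4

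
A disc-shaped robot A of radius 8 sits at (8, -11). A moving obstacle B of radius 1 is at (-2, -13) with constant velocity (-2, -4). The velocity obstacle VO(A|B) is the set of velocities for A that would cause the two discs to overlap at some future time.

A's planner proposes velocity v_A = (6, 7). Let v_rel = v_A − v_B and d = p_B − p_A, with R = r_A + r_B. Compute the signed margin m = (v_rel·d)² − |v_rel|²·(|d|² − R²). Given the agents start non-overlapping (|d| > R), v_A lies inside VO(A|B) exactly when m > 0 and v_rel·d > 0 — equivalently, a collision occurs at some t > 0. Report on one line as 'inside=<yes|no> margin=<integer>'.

d = (-10, -2),  |d|² = 104;  R = 8+1 = 9,  c = 104−9² = 23
v_rel = (8, 11),  |v_rel|² = 185;  v_rel·d = (8)·(-10) + (11)·(-2) = -102
185·t² + 204·t + 23 = 0  ⇒  m = (-102)² − 185·23 = 6149
m = 6149 > 0,  v_rel·d = -102 < 0  ⇒  outside

inside=no margin=6149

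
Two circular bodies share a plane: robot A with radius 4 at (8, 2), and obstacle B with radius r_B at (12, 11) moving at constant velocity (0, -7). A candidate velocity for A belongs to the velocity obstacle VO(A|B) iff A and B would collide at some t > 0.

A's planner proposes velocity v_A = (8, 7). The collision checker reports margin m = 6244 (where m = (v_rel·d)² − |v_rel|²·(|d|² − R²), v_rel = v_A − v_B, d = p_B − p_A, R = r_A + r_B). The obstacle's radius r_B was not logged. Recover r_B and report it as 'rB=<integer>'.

m = 6244
d = (4, 9);  v_rel = (8, 14),  |v_rel|² = 260
v_rel×d = (8)·(9) − (14)·(4) = 16
since m = R²·260 − 16²:  R² = (256 + 6244) / 260 = 25
R = √25 = 5  ⇒  r_B = 5 − 4 = 1

rB=1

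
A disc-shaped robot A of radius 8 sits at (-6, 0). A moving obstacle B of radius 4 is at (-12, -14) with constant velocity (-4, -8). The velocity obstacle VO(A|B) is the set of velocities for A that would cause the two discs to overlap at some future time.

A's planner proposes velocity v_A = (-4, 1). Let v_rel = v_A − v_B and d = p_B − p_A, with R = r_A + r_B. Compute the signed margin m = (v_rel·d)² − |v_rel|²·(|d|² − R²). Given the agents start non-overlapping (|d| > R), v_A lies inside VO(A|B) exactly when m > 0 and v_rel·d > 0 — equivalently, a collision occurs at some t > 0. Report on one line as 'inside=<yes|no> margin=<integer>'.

d = (-6, -14),  |d|² = 232;  R = 8+4 = 12,  c = 232−12² = 88
v_rel = (0, 9),  |v_rel|² = 81;  v_rel·d = (0)·(-6) + (9)·(-14) = -126
81·t² + 252·t + 88 = 0  ⇒  m = (-126)² − 81·88 = 8748
m = 8748 > 0,  v_rel·d = -126 < 0  ⇒  outside

inside=no margin=8748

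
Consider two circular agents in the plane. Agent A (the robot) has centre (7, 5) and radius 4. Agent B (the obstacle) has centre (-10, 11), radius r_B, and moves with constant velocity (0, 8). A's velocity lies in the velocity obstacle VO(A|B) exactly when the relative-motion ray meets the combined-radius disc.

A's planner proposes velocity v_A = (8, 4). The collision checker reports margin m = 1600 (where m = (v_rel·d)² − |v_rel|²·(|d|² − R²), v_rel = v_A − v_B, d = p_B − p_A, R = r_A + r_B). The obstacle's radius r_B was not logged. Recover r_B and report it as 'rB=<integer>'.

m = 1600
d = (-17, 6);  v_rel = (8, -4),  |v_rel|² = 80
v_rel×d = (8)·(6) − (-4)·(-17) = -20
since m = R²·80 − (-20)²:  R² = (400 + 1600) / 80 = 25
R = √25 = 5  ⇒  r_B = 5 − 4 = 1

rB=1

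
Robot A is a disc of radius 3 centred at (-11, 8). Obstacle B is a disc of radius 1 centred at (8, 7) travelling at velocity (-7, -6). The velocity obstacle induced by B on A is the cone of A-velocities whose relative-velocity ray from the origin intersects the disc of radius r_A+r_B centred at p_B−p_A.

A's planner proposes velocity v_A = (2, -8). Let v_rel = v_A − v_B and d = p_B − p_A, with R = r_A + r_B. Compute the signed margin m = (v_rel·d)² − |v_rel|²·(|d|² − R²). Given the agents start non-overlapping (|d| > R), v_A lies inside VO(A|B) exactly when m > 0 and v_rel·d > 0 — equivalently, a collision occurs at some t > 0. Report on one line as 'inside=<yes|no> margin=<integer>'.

d = (19, -1),  |d|² = 362;  R = 3+1 = 4,  c = 362−4² = 346
v_rel = (9, -2),  |v_rel|² = 85;  v_rel·d = (9)·(19) + (-2)·(-1) = 173
85·t² − 346·t + 346 = 0  ⇒  m = 173² − 85·346 = 519
m = 519 > 0,  v_rel·d = 173 > 0  ⇒  inside

inside=yes margin=519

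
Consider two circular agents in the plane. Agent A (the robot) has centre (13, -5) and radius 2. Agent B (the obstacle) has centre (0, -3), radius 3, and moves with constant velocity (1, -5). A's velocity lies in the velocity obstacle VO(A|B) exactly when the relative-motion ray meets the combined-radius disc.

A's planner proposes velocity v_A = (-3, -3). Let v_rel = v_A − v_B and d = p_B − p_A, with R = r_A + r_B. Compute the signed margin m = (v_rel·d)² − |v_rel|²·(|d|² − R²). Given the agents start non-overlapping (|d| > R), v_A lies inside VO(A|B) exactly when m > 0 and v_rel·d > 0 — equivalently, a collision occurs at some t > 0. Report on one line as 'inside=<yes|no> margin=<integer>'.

d = (-13, 2),  |d|² = 173;  R = 2+3 = 5,  c = 173−5² = 148
v_rel = (-4, 2),  |v_rel|² = 20;  v_rel·d = (-4)·(-13) + (2)·(2) = 56
20·t² − 112·t + 148 = 0  ⇒  m = 56² − 20·148 = 176
m = 176 > 0,  v_rel·d = 56 > 0  ⇒  inside

inside=yes margin=176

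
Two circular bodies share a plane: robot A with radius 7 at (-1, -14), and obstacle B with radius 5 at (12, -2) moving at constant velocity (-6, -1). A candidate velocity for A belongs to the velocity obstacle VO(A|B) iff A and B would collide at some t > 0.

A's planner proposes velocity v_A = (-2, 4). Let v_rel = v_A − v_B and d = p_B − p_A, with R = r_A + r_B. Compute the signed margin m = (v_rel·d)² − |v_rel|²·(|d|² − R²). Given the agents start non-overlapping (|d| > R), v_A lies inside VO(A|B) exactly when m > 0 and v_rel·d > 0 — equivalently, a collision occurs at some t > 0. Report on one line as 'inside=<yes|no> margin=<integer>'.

d = (13, 12),  |d|² = 313;  R = 7+5 = 12,  c = 313−12² = 169
v_rel = (4, 5),  |v_rel|² = 41;  v_rel·d = (4)·(13) + (5)·(12) = 112
41·t² − 224·t + 169 = 0  ⇒  m = 112² − 41·169 = 5615
m = 5615 > 0,  v_rel·d = 112 > 0  ⇒  inside

inside=yes margin=5615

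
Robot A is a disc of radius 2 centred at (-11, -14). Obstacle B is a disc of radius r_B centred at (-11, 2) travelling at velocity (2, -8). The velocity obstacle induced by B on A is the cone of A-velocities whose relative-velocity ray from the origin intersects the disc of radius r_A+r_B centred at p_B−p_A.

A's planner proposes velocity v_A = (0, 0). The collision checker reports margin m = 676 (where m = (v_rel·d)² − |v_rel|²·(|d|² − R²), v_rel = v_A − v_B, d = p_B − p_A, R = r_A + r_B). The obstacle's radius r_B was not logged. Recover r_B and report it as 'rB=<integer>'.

m = 676
d = (0, 16);  v_rel = (-2, 8),  |v_rel|² = 68
v_rel×d = (-2)·(16) − (8)·(0) = -32
since m = R²·68 − (-32)²:  R² = (1024 + 676) / 68 = 25
R = √25 = 5  ⇒  r_B = 5 − 2 = 3

rB=3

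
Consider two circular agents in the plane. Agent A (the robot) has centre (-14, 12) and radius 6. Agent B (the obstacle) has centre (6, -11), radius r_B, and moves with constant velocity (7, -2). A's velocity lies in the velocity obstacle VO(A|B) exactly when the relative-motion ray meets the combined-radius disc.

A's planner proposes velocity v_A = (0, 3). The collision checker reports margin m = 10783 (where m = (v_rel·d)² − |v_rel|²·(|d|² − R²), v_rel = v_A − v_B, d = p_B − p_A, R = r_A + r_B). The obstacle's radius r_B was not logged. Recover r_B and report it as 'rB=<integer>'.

m = 10783
d = (20, -23);  v_rel = (-7, 5),  |v_rel|² = 74
v_rel×d = (-7)·(-23) − (5)·(20) = 61
since m = R²·74 − 61²:  R² = (3721 + 10783) / 74 = 196
R = √196 = 14  ⇒  r_B = 14 − 6 = 8

rB=8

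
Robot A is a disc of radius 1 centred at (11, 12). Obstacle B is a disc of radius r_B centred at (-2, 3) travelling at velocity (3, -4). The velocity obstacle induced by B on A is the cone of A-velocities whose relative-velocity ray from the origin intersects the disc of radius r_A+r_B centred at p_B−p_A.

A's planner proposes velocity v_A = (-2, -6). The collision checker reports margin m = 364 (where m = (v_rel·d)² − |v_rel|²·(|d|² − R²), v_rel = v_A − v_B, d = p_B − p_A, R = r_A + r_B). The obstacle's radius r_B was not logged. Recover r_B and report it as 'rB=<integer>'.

m = 364
d = (-13, -9);  v_rel = (-5, -2),  |v_rel|² = 29
v_rel×d = (-5)·(-9) − (-2)·(-13) = 19
since m = R²·29 − 19²:  R² = (361 + 364) / 29 = 25
R = √25 = 5  ⇒  r_B = 5 − 1 = 4

rB=4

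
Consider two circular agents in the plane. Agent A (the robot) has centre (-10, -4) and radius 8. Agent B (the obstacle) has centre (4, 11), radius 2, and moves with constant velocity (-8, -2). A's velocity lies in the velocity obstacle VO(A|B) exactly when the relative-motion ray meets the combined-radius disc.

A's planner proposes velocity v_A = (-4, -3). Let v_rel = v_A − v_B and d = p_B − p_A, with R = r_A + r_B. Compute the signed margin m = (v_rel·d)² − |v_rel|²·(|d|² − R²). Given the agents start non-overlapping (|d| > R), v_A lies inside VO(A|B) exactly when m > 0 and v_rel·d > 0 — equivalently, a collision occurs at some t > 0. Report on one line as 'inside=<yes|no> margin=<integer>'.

d = (14, 15),  |d|² = 421;  R = 8+2 = 10,  c = 421−10² = 321
v_rel = (4, -1),  |v_rel|² = 17;  v_rel·d = (4)·(14) + (-1)·(15) = 41
17·t² − 82·t + 321 = 0  ⇒  m = 41² − 17·321 = -3776
m = -3776 < 0,  v_rel·d = 41 > 0  ⇒  outside

inside=no margin=-3776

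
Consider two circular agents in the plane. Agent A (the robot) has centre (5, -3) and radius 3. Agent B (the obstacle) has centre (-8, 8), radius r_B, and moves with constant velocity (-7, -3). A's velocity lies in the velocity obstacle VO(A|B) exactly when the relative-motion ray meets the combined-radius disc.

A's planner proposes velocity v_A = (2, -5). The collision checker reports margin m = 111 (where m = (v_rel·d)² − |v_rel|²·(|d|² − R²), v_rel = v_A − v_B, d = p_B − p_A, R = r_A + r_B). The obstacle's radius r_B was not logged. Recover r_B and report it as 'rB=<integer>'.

m = 111
d = (-13, 11);  v_rel = (9, -2),  |v_rel|² = 85
v_rel×d = (9)·(11) − (-2)·(-13) = 73
since m = R²·85 − 73²:  R² = (5329 + 111) / 85 = 64
R = √64 = 8  ⇒  r_B = 8 − 3 = 5

rB=5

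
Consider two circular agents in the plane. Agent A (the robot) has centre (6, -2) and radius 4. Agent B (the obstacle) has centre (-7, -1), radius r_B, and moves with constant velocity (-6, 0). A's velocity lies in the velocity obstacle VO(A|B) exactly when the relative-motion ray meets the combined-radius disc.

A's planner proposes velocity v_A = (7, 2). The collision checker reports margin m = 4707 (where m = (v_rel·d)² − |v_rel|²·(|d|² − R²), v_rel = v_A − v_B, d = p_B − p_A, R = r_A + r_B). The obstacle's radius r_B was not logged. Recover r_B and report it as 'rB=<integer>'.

m = 4707
d = (-13, 1);  v_rel = (13, 2),  |v_rel|² = 173
v_rel×d = (13)·(1) − (2)·(-13) = 39
since m = R²·173 − 39²:  R² = (1521 + 4707) / 173 = 36
R = √36 = 6  ⇒  r_B = 6 − 4 = 2

rB=2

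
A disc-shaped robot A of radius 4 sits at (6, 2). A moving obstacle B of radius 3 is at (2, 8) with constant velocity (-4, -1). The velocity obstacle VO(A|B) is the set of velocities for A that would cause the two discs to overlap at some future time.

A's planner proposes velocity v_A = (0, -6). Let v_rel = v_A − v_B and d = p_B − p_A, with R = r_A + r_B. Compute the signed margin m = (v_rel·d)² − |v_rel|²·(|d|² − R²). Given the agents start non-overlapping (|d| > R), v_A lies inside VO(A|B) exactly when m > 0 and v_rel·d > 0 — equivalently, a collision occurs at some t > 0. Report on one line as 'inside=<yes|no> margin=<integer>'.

d = (-4, 6),  |d|² = 52;  R = 4+3 = 7,  c = 52−7² = 3
v_rel = (4, -5),  |v_rel|² = 41;  v_rel·d = (4)·(-4) + (-5)·(6) = -46
41·t² + 92·t + 3 = 0  ⇒  m = (-46)² − 41·3 = 1993
m = 1993 > 0,  v_rel·d = -46 < 0  ⇒  outside

inside=no margin=1993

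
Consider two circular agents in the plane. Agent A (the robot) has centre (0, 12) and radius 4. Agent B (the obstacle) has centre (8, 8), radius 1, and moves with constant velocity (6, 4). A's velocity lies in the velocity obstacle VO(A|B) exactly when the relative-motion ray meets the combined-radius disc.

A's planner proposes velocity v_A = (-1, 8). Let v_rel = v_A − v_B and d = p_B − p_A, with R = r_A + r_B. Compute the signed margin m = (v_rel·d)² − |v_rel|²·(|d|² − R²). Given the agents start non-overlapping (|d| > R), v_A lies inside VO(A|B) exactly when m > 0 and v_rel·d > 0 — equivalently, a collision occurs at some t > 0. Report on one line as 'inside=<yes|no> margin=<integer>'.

d = (8, -4),  |d|² = 80;  R = 4+1 = 5,  c = 80−5² = 55
v_rel = (-7, 4),  |v_rel|² = 65;  v_rel·d = (-7)·(8) + (4)·(-4) = -72
65·t² + 144·t + 55 = 0  ⇒  m = (-72)² − 65·55 = 1609
m = 1609 > 0,  v_rel·d = -72 < 0  ⇒  outside

inside=no margin=1609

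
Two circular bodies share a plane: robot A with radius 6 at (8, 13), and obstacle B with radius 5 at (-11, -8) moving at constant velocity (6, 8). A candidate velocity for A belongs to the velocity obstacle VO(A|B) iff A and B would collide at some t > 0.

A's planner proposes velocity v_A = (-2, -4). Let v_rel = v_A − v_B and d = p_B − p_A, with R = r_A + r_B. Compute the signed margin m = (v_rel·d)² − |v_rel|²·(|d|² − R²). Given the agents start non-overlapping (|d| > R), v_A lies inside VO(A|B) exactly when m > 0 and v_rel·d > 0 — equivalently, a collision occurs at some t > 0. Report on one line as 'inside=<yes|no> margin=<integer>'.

d = (-19, -21),  |d|² = 802;  R = 6+5 = 11,  c = 802−11² = 681
v_rel = (-8, -12),  |v_rel|² = 208;  v_rel·d = (-8)·(-19) + (-12)·(-21) = 404
208·t² − 808·t + 681 = 0  ⇒  m = 404² − 208·681 = 21568
m = 21568 > 0,  v_rel·d = 404 > 0  ⇒  inside

inside=yes margin=21568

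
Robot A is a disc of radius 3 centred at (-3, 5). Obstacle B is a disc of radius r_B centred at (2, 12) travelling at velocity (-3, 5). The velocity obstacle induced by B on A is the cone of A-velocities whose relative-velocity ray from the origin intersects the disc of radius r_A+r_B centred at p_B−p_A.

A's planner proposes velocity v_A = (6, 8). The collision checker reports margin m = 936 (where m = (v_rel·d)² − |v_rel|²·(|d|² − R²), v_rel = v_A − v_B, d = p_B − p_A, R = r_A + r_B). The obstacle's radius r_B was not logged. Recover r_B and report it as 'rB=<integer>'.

m = 936
d = (5, 7);  v_rel = (9, 3),  |v_rel|² = 90
v_rel×d = (9)·(7) − (3)·(5) = 48
since m = R²·90 − 48²:  R² = (2304 + 936) / 90 = 36
R = √36 = 6  ⇒  r_B = 6 − 3 = 3

rB=3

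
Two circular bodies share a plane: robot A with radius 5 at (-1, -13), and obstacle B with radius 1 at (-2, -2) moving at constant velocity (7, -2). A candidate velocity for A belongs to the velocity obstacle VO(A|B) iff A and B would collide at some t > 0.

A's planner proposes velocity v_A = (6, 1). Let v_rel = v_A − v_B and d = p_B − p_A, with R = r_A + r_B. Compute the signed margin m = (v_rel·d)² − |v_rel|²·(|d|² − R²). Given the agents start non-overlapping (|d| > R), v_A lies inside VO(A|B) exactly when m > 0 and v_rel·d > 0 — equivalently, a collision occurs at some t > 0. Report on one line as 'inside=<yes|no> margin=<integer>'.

d = (-1, 11),  |d|² = 122;  R = 5+1 = 6,  c = 122−6² = 86
v_rel = (-1, 3),  |v_rel|² = 10;  v_rel·d = (-1)·(-1) + (3)·(11) = 34
10·t² − 68·t + 86 = 0  ⇒  m = 34² − 10·86 = 296
m = 296 > 0,  v_rel·d = 34 > 0  ⇒  inside

inside=yes margin=296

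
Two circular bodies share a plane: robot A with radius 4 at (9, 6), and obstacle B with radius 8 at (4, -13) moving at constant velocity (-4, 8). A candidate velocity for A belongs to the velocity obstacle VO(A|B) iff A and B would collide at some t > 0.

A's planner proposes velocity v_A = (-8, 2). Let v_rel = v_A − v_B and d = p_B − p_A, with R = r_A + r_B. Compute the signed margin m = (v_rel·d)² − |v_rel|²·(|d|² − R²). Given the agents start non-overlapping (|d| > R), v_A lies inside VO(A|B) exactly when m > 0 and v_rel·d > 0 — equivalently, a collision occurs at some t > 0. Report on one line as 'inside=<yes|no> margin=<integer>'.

d = (-5, -19),  |d|² = 386;  R = 4+8 = 12,  c = 386−12² = 242
v_rel = (-4, -6),  |v_rel|² = 52;  v_rel·d = (-4)·(-5) + (-6)·(-19) = 134
52·t² − 268·t + 242 = 0  ⇒  m = 134² − 52·242 = 5372
m = 5372 > 0,  v_rel·d = 134 > 0  ⇒  inside

inside=yes margin=5372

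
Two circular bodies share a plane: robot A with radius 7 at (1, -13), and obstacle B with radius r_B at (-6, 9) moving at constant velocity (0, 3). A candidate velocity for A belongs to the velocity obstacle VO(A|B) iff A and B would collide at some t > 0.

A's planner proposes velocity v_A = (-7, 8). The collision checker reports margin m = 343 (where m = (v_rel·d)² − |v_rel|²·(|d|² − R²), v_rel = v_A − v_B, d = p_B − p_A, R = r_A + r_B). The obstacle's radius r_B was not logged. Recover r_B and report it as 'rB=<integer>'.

m = 343
d = (-7, 22);  v_rel = (-7, 5),  |v_rel|² = 74
v_rel×d = (-7)·(22) − (5)·(-7) = -119
since m = R²·74 − (-119)²:  R² = (14161 + 343) / 74 = 196
R = √196 = 14  ⇒  r_B = 14 − 7 = 7

rB=7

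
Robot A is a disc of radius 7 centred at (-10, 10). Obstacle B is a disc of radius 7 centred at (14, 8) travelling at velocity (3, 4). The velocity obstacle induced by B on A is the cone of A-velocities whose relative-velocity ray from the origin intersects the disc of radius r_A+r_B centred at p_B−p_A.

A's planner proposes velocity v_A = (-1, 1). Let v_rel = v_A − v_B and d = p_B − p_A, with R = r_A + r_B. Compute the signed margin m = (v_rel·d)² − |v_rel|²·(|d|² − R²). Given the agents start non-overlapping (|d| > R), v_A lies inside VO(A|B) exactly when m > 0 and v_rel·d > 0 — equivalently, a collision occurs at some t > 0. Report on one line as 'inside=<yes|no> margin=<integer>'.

d = (24, -2),  |d|² = 580;  R = 7+7 = 14,  c = 580−14² = 384
v_rel = (-4, -3),  |v_rel|² = 25;  v_rel·d = (-4)·(24) + (-3)·(-2) = -90
25·t² + 180·t + 384 = 0  ⇒  m = (-90)² − 25·384 = -1500
m = -1500 < 0,  v_rel·d = -90 < 0  ⇒  outside

inside=no margin=-1500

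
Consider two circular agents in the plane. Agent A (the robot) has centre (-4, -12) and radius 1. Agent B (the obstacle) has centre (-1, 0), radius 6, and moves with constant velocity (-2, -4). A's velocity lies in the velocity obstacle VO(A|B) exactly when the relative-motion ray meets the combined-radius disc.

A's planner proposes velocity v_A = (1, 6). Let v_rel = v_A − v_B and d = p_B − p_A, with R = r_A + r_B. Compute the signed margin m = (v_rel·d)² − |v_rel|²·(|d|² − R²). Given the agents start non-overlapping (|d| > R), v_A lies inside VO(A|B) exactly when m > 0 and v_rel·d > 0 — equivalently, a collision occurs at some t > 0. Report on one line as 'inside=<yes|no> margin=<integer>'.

d = (3, 12),  |d|² = 153;  R = 1+6 = 7,  c = 153−7² = 104
v_rel = (3, 10),  |v_rel|² = 109;  v_rel·d = (3)·(3) + (10)·(12) = 129
109·t² − 258·t + 104 = 0  ⇒  m = 129² − 109·104 = 5305
m = 5305 > 0,  v_rel·d = 129 > 0  ⇒  inside

inside=yes margin=5305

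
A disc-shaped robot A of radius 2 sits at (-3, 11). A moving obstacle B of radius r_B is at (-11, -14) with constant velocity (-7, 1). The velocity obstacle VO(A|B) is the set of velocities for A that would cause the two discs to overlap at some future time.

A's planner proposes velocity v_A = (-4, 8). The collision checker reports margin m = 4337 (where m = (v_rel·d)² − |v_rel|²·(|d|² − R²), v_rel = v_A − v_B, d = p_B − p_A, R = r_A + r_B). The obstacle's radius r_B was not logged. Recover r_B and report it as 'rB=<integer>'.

m = 4337
d = (-8, -25);  v_rel = (3, 7),  |v_rel|² = 58
v_rel×d = (3)·(-25) − (7)·(-8) = -19
since m = R²·58 − (-19)²:  R² = (361 + 4337) / 58 = 81
R = √81 = 9  ⇒  r_B = 9 − 2 = 7

rB=7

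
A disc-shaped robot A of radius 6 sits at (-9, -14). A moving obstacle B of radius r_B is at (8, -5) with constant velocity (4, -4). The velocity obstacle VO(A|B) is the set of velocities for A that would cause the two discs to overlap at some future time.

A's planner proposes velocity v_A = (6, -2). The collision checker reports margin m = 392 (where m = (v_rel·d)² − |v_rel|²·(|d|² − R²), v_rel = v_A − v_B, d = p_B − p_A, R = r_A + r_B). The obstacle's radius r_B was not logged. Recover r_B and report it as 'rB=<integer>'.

m = 392
d = (17, 9);  v_rel = (2, 2),  |v_rel|² = 8
v_rel×d = (2)·(9) − (2)·(17) = -16
since m = R²·8 − (-16)²:  R² = (256 + 392) / 8 = 81
R = √81 = 9  ⇒  r_B = 9 − 6 = 3

rB=3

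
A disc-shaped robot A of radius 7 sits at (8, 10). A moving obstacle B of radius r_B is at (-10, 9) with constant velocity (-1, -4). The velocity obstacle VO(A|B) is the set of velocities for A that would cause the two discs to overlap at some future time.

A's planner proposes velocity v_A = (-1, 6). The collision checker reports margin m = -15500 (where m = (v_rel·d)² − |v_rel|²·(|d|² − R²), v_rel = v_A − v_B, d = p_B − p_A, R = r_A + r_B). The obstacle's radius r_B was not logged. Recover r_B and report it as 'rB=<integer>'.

m = -15500
d = (-18, -1);  v_rel = (0, 10),  |v_rel|² = 100
v_rel×d = (0)·(-1) − (10)·(-18) = 180
since m = R²·100 − 180²:  R² = (32400 + -15500) / 100 = 169
R = √169 = 13  ⇒  r_B = 13 − 7 = 6

rB=6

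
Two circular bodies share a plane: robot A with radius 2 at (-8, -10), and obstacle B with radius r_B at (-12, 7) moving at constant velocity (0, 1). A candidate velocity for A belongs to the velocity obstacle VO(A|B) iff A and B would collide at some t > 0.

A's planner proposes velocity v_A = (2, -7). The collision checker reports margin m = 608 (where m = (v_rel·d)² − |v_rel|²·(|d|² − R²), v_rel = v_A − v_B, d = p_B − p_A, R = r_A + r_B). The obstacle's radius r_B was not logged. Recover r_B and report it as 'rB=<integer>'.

m = 608
d = (-4, 17);  v_rel = (2, -8),  |v_rel|² = 68
v_rel×d = (2)·(17) − (-8)·(-4) = 2
since m = R²·68 − 2²:  R² = (4 + 608) / 68 = 9
R = √9 = 3  ⇒  r_B = 3 − 2 = 1

rB=1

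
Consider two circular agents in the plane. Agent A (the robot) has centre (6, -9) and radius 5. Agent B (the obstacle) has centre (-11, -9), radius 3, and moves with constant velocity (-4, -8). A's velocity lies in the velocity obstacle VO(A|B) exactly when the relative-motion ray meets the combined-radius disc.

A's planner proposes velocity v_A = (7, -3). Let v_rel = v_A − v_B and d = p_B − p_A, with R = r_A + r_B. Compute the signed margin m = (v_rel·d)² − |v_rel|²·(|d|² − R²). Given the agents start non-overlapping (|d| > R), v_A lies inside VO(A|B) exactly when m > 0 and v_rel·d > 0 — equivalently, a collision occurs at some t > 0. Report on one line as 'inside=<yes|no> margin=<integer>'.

d = (-17, 0),  |d|² = 289;  R = 5+3 = 8,  c = 289−8² = 225
v_rel = (11, 5),  |v_rel|² = 146;  v_rel·d = (11)·(-17) + (5)·(0) = -187
146·t² + 374·t + 225 = 0  ⇒  m = (-187)² − 146·225 = 2119
m = 2119 > 0,  v_rel·d = -187 < 0  ⇒  outside

inside=no margin=2119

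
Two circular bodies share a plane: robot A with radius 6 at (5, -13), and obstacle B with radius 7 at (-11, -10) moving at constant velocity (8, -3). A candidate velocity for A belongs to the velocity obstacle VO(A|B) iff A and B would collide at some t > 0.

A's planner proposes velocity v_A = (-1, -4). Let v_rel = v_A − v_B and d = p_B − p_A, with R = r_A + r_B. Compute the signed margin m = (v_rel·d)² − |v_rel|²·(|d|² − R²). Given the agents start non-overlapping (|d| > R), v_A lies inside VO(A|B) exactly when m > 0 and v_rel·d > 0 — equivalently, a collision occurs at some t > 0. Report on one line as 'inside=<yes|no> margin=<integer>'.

d = (-16, 3),  |d|² = 265;  R = 6+7 = 13,  c = 265−13² = 96
v_rel = (-9, -1),  |v_rel|² = 82;  v_rel·d = (-9)·(-16) + (-1)·(3) = 141
82·t² − 282·t + 96 = 0  ⇒  m = 141² − 82·96 = 12009
m = 12009 > 0,  v_rel·d = 141 > 0  ⇒  inside

inside=yes margin=12009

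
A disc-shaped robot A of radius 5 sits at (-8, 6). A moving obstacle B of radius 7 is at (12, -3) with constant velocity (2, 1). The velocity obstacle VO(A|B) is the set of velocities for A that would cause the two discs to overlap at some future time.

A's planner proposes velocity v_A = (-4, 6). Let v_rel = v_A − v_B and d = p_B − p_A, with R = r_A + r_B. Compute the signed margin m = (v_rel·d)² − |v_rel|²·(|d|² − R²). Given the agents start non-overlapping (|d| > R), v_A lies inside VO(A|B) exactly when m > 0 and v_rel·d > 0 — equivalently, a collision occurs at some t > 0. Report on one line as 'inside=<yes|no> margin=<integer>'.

d = (20, -9),  |d|² = 481;  R = 5+7 = 12,  c = 481−12² = 337
v_rel = (-6, 5),  |v_rel|² = 61;  v_rel·d = (-6)·(20) + (5)·(-9) = -165
61·t² + 330·t + 337 = 0  ⇒  m = (-165)² − 61·337 = 6668
m = 6668 > 0,  v_rel·d = -165 < 0  ⇒  outside

inside=no margin=6668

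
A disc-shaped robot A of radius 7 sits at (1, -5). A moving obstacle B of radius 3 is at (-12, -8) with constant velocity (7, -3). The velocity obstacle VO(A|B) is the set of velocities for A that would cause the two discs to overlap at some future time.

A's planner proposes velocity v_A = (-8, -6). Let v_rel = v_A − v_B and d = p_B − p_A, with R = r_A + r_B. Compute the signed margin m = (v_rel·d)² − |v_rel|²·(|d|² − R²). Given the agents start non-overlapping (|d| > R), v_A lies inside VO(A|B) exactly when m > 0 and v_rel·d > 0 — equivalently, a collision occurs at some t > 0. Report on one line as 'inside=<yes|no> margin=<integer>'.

d = (-13, -3),  |d|² = 178;  R = 7+3 = 10,  c = 178−10² = 78
v_rel = (-15, -3),  |v_rel|² = 234;  v_rel·d = (-15)·(-13) + (-3)·(-3) = 204
234·t² − 408·t + 78 = 0  ⇒  m = 204² − 234·78 = 23364
m = 23364 > 0,  v_rel·d = 204 > 0  ⇒  inside

inside=yes margin=23364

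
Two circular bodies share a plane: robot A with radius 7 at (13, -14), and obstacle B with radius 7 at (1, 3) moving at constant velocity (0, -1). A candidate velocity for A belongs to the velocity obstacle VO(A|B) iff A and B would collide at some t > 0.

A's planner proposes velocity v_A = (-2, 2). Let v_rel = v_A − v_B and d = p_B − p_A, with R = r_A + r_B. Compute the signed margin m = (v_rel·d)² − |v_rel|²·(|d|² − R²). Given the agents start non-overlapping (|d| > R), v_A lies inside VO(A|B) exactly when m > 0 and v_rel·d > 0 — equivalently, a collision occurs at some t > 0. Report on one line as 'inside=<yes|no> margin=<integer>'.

d = (-12, 17),  |d|² = 433;  R = 7+7 = 14,  c = 433−14² = 237
v_rel = (-2, 3),  |v_rel|² = 13;  v_rel·d = (-2)·(-12) + (3)·(17) = 75
13·t² − 150·t + 237 = 0  ⇒  m = 75² − 13·237 = 2544
m = 2544 > 0,  v_rel·d = 75 > 0  ⇒  inside

inside=yes margin=2544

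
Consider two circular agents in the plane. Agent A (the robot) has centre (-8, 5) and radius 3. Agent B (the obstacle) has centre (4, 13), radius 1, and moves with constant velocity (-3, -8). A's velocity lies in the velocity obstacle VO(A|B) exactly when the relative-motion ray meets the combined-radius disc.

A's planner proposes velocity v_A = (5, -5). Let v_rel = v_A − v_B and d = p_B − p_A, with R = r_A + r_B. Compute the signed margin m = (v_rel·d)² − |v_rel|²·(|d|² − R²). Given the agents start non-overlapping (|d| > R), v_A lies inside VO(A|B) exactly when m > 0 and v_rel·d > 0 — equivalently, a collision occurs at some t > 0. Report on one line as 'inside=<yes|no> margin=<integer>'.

d = (12, 8),  |d|² = 208;  R = 3+1 = 4,  c = 208−4² = 192
v_rel = (8, 3),  |v_rel|² = 73;  v_rel·d = (8)·(12) + (3)·(8) = 120
73·t² − 240·t + 192 = 0  ⇒  m = 120² − 73·192 = 384
m = 384 > 0,  v_rel·d = 120 > 0  ⇒  inside

inside=yes margin=384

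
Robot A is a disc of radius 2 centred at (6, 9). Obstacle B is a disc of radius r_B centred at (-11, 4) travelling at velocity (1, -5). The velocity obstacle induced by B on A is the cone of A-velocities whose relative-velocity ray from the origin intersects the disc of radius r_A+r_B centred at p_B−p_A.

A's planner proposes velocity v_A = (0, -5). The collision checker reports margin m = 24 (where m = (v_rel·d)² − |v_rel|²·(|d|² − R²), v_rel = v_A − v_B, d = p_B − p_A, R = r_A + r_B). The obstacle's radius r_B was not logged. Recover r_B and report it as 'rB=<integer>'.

m = 24
d = (-17, -5);  v_rel = (-1, 0),  |v_rel|² = 1
v_rel×d = (-1)·(-5) − (0)·(-17) = 5
since m = R²·1 − 5²:  R² = (25 + 24) / 1 = 49
R = √49 = 7  ⇒  r_B = 7 − 2 = 5

rB=5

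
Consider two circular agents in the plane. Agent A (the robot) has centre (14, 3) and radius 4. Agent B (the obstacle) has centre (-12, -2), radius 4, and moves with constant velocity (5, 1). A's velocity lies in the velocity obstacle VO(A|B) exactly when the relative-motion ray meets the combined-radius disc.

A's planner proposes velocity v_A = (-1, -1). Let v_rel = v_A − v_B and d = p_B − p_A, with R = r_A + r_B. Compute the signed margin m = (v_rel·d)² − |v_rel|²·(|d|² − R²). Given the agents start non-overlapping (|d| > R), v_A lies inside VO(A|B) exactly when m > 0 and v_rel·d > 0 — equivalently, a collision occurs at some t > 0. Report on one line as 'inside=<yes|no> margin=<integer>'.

d = (-26, -5),  |d|² = 701;  R = 4+4 = 8,  c = 701−8² = 637
v_rel = (-6, -2),  |v_rel|² = 40;  v_rel·d = (-6)·(-26) + (-2)·(-5) = 166
40·t² − 332·t + 637 = 0  ⇒  m = 166² − 40·637 = 2076
m = 2076 > 0,  v_rel·d = 166 > 0  ⇒  inside

inside=yes margin=2076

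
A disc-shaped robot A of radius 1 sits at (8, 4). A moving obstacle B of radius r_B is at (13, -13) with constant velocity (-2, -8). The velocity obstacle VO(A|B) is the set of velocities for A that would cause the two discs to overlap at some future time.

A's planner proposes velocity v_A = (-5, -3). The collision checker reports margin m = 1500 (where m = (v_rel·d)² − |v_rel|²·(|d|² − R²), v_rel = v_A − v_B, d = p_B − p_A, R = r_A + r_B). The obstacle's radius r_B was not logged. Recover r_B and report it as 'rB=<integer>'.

m = 1500
d = (5, -17);  v_rel = (-3, 5),  |v_rel|² = 34
v_rel×d = (-3)·(-17) − (5)·(5) = 26
since m = R²·34 − 26²:  R² = (676 + 1500) / 34 = 64
R = √64 = 8  ⇒  r_B = 8 − 1 = 7

rB=7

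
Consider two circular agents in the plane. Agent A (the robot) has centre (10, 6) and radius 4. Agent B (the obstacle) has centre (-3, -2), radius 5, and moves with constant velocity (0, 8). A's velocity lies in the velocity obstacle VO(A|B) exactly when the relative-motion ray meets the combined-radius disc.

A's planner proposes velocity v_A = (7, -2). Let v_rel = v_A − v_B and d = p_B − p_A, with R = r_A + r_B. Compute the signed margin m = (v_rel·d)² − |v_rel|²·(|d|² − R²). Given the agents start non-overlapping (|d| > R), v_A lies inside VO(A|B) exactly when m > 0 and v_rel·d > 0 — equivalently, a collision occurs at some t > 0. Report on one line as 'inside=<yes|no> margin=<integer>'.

d = (-13, -8),  |d|² = 233;  R = 4+5 = 9,  c = 233−9² = 152
v_rel = (7, -10),  |v_rel|² = 149;  v_rel·d = (7)·(-13) + (-10)·(-8) = -11
149·t² + 22·t + 152 = 0  ⇒  m = (-11)² − 149·152 = -22527
m = -22527 < 0,  v_rel·d = -11 < 0  ⇒  outside

inside=no margin=-22527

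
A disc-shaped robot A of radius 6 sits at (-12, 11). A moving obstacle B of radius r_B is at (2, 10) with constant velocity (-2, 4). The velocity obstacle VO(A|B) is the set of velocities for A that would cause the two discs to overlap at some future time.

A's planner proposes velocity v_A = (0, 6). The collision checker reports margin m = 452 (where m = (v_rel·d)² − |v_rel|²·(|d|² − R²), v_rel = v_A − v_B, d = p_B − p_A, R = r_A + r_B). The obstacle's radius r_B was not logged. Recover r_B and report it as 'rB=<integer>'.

m = 452
d = (14, -1);  v_rel = (2, 2),  |v_rel|² = 8
v_rel×d = (2)·(-1) − (2)·(14) = -30
since m = R²·8 − (-30)²:  R² = (900 + 452) / 8 = 169
R = √169 = 13  ⇒  r_B = 13 − 6 = 7

rB=7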